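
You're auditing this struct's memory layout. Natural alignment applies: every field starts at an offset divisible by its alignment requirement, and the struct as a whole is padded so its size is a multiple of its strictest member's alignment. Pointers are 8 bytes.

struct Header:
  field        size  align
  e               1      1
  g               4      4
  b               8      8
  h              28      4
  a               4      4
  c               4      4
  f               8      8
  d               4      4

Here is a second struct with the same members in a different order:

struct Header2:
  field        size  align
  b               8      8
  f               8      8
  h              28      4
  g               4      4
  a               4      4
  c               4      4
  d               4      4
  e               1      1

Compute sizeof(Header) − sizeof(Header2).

0..1  e  (1B, 1-aligned)
1..4  -- padding (3B)
4..8  g  (4B, 4-aligned)
8..16  b  (8B, 8-aligned)
16..44  h  (28B, 4-aligned)
44..48  a  (4B, 4-aligned)
48..52  c  (4B, 4-aligned)
52..56  -- padding (4B)
56..64  f  (8B, 8-aligned)
64..68  d  (4B, 4-aligned)
68..72  -- tail padding (4B)
sizeof = 72, alignof = 8
— Header2 —
0..8  b  (8B, 8-aligned)
8..16  f  (8B, 8-aligned)
16..44  h  (28B, 4-aligned)
44..48  g  (4B, 4-aligned)
48..52  a  (4B, 4-aligned)
52..56  c  (4B, 4-aligned)
56..60  d  (4B, 4-aligned)
60..61  e  (1B, 1-aligned)
61..64  -- tail padding (3B)
sizeof = 64, alignof = 8
72 − 64 = 8

8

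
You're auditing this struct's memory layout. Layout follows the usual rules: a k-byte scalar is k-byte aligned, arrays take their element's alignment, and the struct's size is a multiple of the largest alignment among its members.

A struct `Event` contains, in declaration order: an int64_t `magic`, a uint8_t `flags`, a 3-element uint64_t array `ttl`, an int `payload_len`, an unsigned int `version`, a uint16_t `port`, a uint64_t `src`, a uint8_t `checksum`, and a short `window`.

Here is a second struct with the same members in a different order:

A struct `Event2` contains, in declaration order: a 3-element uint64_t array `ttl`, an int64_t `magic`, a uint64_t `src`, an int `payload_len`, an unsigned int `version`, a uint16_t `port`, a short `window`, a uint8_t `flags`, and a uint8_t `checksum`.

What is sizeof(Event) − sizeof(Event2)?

0..8  magic  (8B, 8-aligned)
8..9  flags  (1B, 1-aligned)
9..16  -- padding (7B)
16..40  ttl  (24B, 8-aligned)
40..44  payload_len  (4B, 4-aligned)
44..48  version  (4B, 4-aligned)
48..50  port  (2B, 2-aligned)
50..56  -- padding (6B)
56..64  src  (8B, 8-aligned)
64..65  checksum  (1B, 1-aligned)
65..66  -- padding (1B)
66..68  window  (2B, 2-aligned)
68..72  -- tail padding (4B)
sizeof = 72, alignof = 8
— Event2 —
0..24  ttl  (24B, 8-aligned)
24..32  magic  (8B, 8-aligned)
32..40  src  (8B, 8-aligned)
40..44  payload_len  (4B, 4-aligned)
44..48  version  (4B, 4-aligned)
48..50  port  (2B, 2-aligned)
50..52  window  (2B, 2-aligned)
52..53  flags  (1B, 1-aligned)
53..54  checksum  (1B, 1-aligned)
54..56  -- tail padding (2B)
sizeof = 56, alignof = 8
72 − 56 = 16

16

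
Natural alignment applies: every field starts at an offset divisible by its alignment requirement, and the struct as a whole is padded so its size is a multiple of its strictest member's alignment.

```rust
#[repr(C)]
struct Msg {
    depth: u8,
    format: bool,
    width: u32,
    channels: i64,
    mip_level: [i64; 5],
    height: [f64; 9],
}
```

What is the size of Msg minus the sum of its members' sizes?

depth at 0 (size 1, align 1) → ends 1
format at 1 (size 1, align 1) → ends 2
pad 2 to align 4 for width
width at 4 (size 4, align 4) → ends 8
channels at 8 (size 8, align 8) → ends 16
mip_level at 16 (size 40, align 8) → ends 56
height at 56 (size 72, align 8) → ends 128
total 128 bytes, alignment 8
data bytes 126, size 128 → padding 2

2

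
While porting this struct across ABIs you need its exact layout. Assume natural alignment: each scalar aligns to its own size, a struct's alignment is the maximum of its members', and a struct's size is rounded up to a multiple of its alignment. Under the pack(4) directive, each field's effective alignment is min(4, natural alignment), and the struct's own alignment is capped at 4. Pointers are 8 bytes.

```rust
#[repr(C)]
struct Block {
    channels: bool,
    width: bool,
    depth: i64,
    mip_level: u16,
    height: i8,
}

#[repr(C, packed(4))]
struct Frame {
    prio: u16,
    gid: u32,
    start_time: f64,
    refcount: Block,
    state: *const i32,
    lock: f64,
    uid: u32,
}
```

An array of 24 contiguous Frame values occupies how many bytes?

Block: channels at 0 (size 1, align 1) → ends 1; width at 1 (size 1, align 1) → ends 2; pad 6 to align 8 for depth; depth at 8 (size 8, align 8) → ends 16; mip_level at 16 (size 2, align 2) → ends 18; height at 18 (size 1, align 1) → ends 19; tail pad 5 to reach multiple of 8; total 24 bytes, alignment 8
prio at 0 (size 2, align 2) → ends 2
pad 2 to align 4 for gid
gid at 4 (size 4, align 4) → ends 8
start_time at 8 (size 8, align 4) → ends 16
refcount at 16 (size 24, align 4) → ends 40
state at 40 (size 8, align 4) → ends 48
lock at 48 (size 8, align 4) → ends 56
uid at 56 (size 4, align 4) → ends 60
total 60 bytes, alignment 4
array of 24: 24 × 60 = 1440

1440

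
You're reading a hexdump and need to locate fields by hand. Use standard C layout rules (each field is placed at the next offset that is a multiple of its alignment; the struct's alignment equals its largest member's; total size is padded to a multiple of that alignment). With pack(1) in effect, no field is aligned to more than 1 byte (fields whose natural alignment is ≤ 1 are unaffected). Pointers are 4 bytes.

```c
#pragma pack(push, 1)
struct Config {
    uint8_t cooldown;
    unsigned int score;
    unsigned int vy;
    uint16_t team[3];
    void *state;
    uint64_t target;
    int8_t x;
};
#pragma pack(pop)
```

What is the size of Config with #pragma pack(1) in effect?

@0: cooldown [1B, align 1] → 1
@1: score [4B, align 1] → 5
@5: vy [4B, align 1] → 9
@9: team [6B, align 1] → 15
@15: state [4B, align 1] → 19
@19: target [8B, align 1] → 27
@27: x [1B, align 1] → 28
size 28, align 1

28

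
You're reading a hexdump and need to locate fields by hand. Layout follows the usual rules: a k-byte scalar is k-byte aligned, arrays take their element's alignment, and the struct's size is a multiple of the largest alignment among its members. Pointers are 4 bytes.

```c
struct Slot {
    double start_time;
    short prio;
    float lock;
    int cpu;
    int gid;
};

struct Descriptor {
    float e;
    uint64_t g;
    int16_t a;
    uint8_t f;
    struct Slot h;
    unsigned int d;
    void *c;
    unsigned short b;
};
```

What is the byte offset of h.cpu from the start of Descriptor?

40

Slot: start_time at 0 (size 8, align 8) → ends 8; prio at 8 (size 2, align 2) → ends 10; pad 2 to align 4 for lock; lock at 12 (size 4, align 4) → ends 16; cpu at 16 (size 4, align 4) → ends 20; gid at 20 (size 4, align 4) → ends 24; total 24 bytes, alignment 8
e at 0 (size 4, align 4) → ends 4
pad 4 to align 8 for g
g at 8 (size 8, align 8) → ends 16
a at 16 (size 2, align 2) → ends 18
f at 18 (size 1, align 1) → ends 19
pad 5 to align 8 for h
h at 24 (size 24, align 8) → ends 48
within Slot: cpu at 16
24 + 16 = 40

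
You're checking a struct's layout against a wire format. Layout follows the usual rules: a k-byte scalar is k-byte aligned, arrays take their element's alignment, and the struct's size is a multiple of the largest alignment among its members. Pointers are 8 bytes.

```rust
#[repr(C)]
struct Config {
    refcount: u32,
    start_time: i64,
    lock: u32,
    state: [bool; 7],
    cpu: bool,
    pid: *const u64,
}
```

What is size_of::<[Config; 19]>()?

@0: refcount [4B, align 4] → 4
+4 pad (align 8)
@8: start_time [8B, align 8] → 16
@16: lock [4B, align 4] → 20
@20: state [7B, align 1] → 27
@27: cpu [1B, align 1] → 28
+4 pad (align 8)
@32: pid [8B, align 8] → 40
size 40, align 8
array of 19: 19 × 40 = 760

760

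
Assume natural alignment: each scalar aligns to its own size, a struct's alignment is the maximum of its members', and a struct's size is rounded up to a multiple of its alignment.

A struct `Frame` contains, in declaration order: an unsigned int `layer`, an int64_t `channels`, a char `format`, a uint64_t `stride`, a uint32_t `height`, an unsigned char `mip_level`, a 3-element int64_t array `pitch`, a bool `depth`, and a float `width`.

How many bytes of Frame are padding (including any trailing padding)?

17

0..4  layer  (4B, 4-aligned)
4..8  -- padding (4B)
8..16  channels  (8B, 8-aligned)
16..17  format  (1B, 1-aligned)
17..24  -- padding (7B)
24..32  stride  (8B, 8-aligned)
32..36  height  (4B, 4-aligned)
36..37  mip_level  (1B, 1-aligned)
37..40  -- padding (3B)
40..64  pitch  (24B, 8-aligned)
64..65  depth  (1B, 1-aligned)
65..68  -- padding (3B)
68..72  width  (4B, 4-aligned)
sizeof = 72, alignof = 8
data bytes 55, size 72 → padding 17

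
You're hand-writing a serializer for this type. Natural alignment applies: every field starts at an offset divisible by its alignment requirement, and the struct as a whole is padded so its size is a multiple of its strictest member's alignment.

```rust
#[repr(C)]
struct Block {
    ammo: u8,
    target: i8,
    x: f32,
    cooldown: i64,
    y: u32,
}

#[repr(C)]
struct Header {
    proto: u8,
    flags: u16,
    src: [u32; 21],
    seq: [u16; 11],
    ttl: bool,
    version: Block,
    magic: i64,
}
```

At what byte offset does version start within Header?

112

Block: ammo at 0 (size 1, align 1) → ends 1; target at 1 (size 1, align 1) → ends 2; pad 2 to align 4 for x; x at 4 (size 4, align 4) → ends 8; cooldown at 8 (size 8, align 8) → ends 16; y at 16 (size 4, align 4) → ends 20; tail pad 4 to reach multiple of 8; total 24 bytes, alignment 8
proto at 0 (size 1, align 1) → ends 1
pad 1 to align 2 for flags
flags at 2 (size 2, align 2) → ends 4
src at 4 (size 84, align 4) → ends 88
seq at 88 (size 22, align 2) → ends 110
ttl at 110 (size 1, align 1) → ends 111
pad 1 to align 8 for version
version at 112 (size 24, align 8) → ends 136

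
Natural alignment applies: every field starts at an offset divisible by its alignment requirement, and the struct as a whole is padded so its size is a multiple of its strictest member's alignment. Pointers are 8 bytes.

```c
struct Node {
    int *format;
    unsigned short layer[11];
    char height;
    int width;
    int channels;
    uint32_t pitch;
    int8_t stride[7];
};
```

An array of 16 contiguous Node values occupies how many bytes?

896

@0: format [8B, align 8] → 8
@8: layer [22B, align 2] → 30
@30: height [1B, align 1] → 31
+1 pad (align 4)
@32: width [4B, align 4] → 36
@36: channels [4B, align 4] → 40
@40: pitch [4B, align 4] → 44
@44: stride [7B, align 1] → 51
+5 tail pad (align 8)
size 56, align 8
array of 16: 16 × 56 = 896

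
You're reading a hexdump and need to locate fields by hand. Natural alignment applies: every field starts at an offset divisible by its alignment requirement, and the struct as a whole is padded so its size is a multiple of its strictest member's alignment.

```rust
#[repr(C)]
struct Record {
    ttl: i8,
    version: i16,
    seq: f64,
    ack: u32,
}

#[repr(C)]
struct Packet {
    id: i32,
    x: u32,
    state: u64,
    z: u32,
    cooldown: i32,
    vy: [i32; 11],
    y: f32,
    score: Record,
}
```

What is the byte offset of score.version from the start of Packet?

74

Record: ttl at 0 (size 1, align 1) → ends 1; pad 1 to align 2 for version; version at 2 (size 2, align 2) → ends 4; pad 4 to align 8 for seq; seq at 8 (size 8, align 8) → ends 16; ack at 16 (size 4, align 4) → ends 20; tail pad 4 to reach multiple of 8; total 24 bytes, alignment 8
id at 0 (size 4, align 4) → ends 4
x at 4 (size 4, align 4) → ends 8
state at 8 (size 8, align 8) → ends 16
z at 16 (size 4, align 4) → ends 20
cooldown at 20 (size 4, align 4) → ends 24
vy at 24 (size 44, align 4) → ends 68
y at 68 (size 4, align 4) → ends 72
score at 72 (size 24, align 8) → ends 96
within Record: version at 2
72 + 2 = 74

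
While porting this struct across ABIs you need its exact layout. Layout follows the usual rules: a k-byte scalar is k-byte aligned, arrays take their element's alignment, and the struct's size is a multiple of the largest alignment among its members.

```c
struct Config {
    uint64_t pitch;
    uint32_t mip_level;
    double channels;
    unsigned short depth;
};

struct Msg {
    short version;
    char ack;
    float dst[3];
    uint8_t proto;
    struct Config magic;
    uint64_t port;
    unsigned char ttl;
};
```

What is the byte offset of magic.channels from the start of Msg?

Config: pitch at 0 (size 8, align 8) → ends 8; mip_level at 8 (size 4, align 4) → ends 12; pad 4 to align 8 for channels; channels at 16 (size 8, align 8) → ends 24; depth at 24 (size 2, align 2) → ends 26; tail pad 6 to reach multiple of 8; total 32 bytes, alignment 8
version at 0 (size 2, align 2) → ends 2
ack at 2 (size 1, align 1) → ends 3
pad 1 to align 4 for dst
dst at 4 (size 12, align 4) → ends 16
proto at 16 (size 1, align 1) → ends 17
pad 7 to align 8 for magic
magic at 24 (size 32, align 8) → ends 56
within Config: channels at 16
24 + 16 = 40

40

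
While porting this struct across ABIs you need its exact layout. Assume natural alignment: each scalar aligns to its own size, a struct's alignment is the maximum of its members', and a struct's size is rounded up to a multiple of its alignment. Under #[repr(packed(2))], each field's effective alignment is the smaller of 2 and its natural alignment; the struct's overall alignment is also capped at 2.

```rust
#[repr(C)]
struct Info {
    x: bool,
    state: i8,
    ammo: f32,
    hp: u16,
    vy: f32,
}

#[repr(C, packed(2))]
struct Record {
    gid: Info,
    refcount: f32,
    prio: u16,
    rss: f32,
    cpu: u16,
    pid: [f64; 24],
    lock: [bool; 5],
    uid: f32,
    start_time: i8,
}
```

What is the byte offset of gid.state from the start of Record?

1

Info: @0: x [1B, align 1] → 1; @1: state [1B, align 1] → 2; +2 pad (align 4); @4: ammo [4B, align 4] → 8; @8: hp [2B, align 2] → 10; +2 pad (align 4); @12: vy [4B, align 4] → 16; size 16, align 4
@0: gid [16B, align 2] → 16
within Info: state at 1
0 + 1 = 1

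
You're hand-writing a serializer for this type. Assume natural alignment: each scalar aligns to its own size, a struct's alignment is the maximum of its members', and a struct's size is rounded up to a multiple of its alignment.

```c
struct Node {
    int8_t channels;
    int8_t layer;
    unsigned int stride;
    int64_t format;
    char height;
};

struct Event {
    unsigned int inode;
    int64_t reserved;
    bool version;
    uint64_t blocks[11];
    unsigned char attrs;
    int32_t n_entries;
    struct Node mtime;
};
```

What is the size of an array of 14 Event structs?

Node: channels at 0 (size 1, align 1) → ends 1; layer at 1 (size 1, align 1) → ends 2; pad 2 to align 4 for stride; stride at 4 (size 4, align 4) → ends 8; format at 8 (size 8, align 8) → ends 16; height at 16 (size 1, align 1) → ends 17; tail pad 7 to reach multiple of 8; total 24 bytes, alignment 8
inode at 0 (size 4, align 4) → ends 4
pad 4 to align 8 for reserved
reserved at 8 (size 8, align 8) → ends 16
version at 16 (size 1, align 1) → ends 17
pad 7 to align 8 for blocks
blocks at 24 (size 88, align 8) → ends 112
attrs at 112 (size 1, align 1) → ends 113
pad 3 to align 4 for n_entries
n_entries at 116 (size 4, align 4) → ends 120
mtime at 120 (size 24, align 8) → ends 144
total 144 bytes, alignment 8
array of 14: 14 × 144 = 2016

2016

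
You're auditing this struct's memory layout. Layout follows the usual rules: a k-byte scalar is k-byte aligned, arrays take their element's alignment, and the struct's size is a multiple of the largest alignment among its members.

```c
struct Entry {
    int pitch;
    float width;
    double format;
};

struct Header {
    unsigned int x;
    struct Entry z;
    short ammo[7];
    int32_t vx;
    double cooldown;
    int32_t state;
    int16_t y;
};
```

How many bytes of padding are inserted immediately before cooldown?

4

Entry: pitch at 0 (size 4, align 4) → ends 4; width at 4 (size 4, align 4) → ends 8; format at 8 (size 8, align 8) → ends 16; total 16 bytes, alignment 8
x at 0 (size 4, align 4) → ends 4
pad 4 to align 8 for z
z at 8 (size 16, align 8) → ends 24
ammo at 24 (size 14, align 2) → ends 38
pad 2 to align 4 for vx
vx at 40 (size 4, align 4) → ends 44
pad 4 to align 8 for cooldown
cooldown at 48 (size 8, align 8) → ends 56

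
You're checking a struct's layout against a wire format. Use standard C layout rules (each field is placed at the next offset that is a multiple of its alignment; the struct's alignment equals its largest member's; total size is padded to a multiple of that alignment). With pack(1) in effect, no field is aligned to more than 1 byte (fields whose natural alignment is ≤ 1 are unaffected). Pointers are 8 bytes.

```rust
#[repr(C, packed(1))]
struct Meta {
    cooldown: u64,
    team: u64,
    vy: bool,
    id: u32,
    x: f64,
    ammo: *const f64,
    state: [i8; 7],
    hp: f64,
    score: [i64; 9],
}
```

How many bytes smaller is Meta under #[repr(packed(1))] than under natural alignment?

natural layout:
  cooldown at 0 (size 8, align 8) → ends 8
  team at 8 (size 8, align 8) → ends 16
  vy at 16 (size 1, align 1) → ends 17
  pad 3 to align 4 for id
  id at 20 (size 4, align 4) → ends 24
  x at 24 (size 8, align 8) → ends 32
  ammo at 32 (size 8, align 8) → ends 40
  state at 40 (size 7, align 1) → ends 47
  pad 1 to align 8 for hp
  hp at 48 (size 8, align 8) → ends 56
  score at 56 (size 72, align 8) → ends 128
  total 128 bytes, alignment 8
packed(1) layout:
  cooldown at 0 (size 8, align 1) → ends 8
  team at 8 (size 8, align 1) → ends 16
  vy at 16 (size 1, align 1) → ends 17
  id at 17 (size 4, align 1) → ends 21
  x at 21 (size 8, align 1) → ends 29
  ammo at 29 (size 8, align 1) → ends 37
  state at 37 (size 7, align 1) → ends 44
  hp at 44 (size 8, align 1) → ends 52
  score at 52 (size 72, align 1) → ends 124
  total 124 bytes, alignment 1
128 − 124 = 4

4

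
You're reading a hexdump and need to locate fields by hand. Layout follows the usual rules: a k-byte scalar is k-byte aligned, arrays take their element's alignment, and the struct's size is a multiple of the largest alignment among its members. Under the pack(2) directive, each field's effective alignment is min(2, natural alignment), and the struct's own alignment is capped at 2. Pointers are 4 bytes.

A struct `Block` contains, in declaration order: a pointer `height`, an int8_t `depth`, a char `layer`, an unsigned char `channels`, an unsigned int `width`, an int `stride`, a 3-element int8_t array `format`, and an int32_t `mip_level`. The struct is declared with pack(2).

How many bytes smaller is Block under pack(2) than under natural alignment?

0

natural layout:
  @0: height [4B, align 4] → 4
  @4: depth [1B, align 1] → 5
  @5: layer [1B, align 1] → 6
  @6: channels [1B, align 1] → 7
  +1 pad (align 4)
  @8: width [4B, align 4] → 12
  @12: stride [4B, align 4] → 16
  @16: format [3B, align 1] → 19
  +1 pad (align 4)
  @20: mip_level [4B, align 4] → 24
  size 24, align 4
packed(2) layout:
  @0: height [4B, align 2] → 4
  @4: depth [1B, align 1] → 5
  @5: layer [1B, align 1] → 6
  @6: channels [1B, align 1] → 7
  +1 pad (align 2)
  @8: width [4B, align 2] → 12
  @12: stride [4B, align 2] → 16
  @16: format [3B, align 1] → 19
  +1 pad (align 2)
  @20: mip_level [4B, align 2] → 24
  size 24, align 2
24 − 24 = 0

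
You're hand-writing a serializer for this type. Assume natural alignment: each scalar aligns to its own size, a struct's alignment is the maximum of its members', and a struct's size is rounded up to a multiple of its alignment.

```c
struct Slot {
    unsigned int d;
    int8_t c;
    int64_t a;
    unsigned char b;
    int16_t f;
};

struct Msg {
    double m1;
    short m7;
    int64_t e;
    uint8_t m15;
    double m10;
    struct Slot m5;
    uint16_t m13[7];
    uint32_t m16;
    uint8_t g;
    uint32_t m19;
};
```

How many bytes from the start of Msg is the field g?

Slot: @0: d [4B, align 4] → 4; @4: c [1B, align 1] → 5; +3 pad (align 8); @8: a [8B, align 8] → 16; @16: b [1B, align 1] → 17; +1 pad (align 2); @18: f [2B, align 2] → 20; +4 tail pad (align 8); size 24, align 8
@0: m1 [8B, align 8] → 8
@8: m7 [2B, align 2] → 10
+6 pad (align 8)
@16: e [8B, align 8] → 24
@24: m15 [1B, align 1] → 25
+7 pad (align 8)
@32: m10 [8B, align 8] → 40
@40: m5 [24B, align 8] → 64
@64: m13 [14B, align 2] → 78
+2 pad (align 4)
@80: m16 [4B, align 4] → 84
@84: g [1B, align 1] → 85

84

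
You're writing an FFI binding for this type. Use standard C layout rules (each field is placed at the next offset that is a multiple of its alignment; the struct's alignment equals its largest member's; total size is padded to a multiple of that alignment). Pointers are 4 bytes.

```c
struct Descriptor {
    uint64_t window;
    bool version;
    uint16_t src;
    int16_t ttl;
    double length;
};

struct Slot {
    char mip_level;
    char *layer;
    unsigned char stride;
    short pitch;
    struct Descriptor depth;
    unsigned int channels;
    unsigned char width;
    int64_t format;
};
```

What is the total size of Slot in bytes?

56 bytes

Descriptor: window at 0 (size 8, align 8) → ends 8; version at 8 (size 1, align 1) → ends 9; pad 1 to align 2 for src; src at 10 (size 2, align 2) → ends 12; ttl at 12 (size 2, align 2) → ends 14; pad 2 to align 8 for length; length at 16 (size 8, align 8) → ends 24; total 24 bytes, alignment 8
mip_level at 0 (size 1, align 1) → ends 1
pad 3 to align 4 for layer
layer at 4 (size 4, align 4) → ends 8
stride at 8 (size 1, align 1) → ends 9
pad 1 to align 2 for pitch
pitch at 10 (size 2, align 2) → ends 12
pad 4 to align 8 for depth
depth at 16 (size 24, align 8) → ends 40
channels at 40 (size 4, align 4) → ends 44
width at 44 (size 1, align 1) → ends 45
pad 3 to align 8 for format
format at 48 (size 8, align 8) → ends 56
total 56 bytes, alignment 8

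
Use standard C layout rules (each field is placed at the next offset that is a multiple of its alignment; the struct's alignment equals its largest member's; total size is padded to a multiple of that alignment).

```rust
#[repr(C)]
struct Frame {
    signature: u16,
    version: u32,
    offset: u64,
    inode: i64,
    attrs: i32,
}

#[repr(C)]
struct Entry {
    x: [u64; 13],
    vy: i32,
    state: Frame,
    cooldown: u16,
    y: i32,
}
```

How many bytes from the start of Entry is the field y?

148

Frame: @0: signature [2B, align 2] → 2; +2 pad (align 4); @4: version [4B, align 4] → 8; @8: offset [8B, align 8] → 16; @16: inode [8B, align 8] → 24; @24: attrs [4B, align 4] → 28; +4 tail pad (align 8); size 32, align 8
@0: x [104B, align 8] → 104
@104: vy [4B, align 4] → 108
+4 pad (align 8)
@112: state [32B, align 8] → 144
@144: cooldown [2B, align 2] → 146
+2 pad (align 4)
@148: y [4B, align 4] → 152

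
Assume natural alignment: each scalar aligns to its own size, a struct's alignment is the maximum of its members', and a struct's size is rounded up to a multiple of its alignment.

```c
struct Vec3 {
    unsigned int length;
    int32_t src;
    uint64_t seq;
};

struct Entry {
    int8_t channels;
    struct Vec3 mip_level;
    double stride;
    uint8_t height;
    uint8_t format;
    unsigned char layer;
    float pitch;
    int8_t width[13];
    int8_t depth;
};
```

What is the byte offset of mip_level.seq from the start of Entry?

Vec3: length at 0 (size 4, align 4) → ends 4; src at 4 (size 4, align 4) → ends 8; seq at 8 (size 8, align 8) → ends 16; total 16 bytes, alignment 8
channels at 0 (size 1, align 1) → ends 1
pad 7 to align 8 for mip_level
mip_level at 8 (size 16, align 8) → ends 24
within Vec3: seq at 8
8 + 8 = 16

16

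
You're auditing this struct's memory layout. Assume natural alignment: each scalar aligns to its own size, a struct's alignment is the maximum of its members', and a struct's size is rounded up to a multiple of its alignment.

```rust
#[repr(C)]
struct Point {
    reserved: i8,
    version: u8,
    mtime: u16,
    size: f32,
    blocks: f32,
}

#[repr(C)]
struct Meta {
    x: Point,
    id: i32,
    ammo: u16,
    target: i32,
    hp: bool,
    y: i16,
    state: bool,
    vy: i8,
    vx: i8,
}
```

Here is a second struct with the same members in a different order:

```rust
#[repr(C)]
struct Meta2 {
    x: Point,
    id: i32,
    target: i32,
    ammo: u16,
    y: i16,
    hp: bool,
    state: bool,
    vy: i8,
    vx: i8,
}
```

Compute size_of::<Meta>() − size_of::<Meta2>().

Point: reserved at 0 (size 1, align 1) → ends 1; version at 1 (size 1, align 1) → ends 2; mtime at 2 (size 2, align 2) → ends 4; size at 4 (size 4, align 4) → ends 8; blocks at 8 (size 4, align 4) → ends 12; total 12 bytes, alignment 4
x at 0 (size 12, align 4) → ends 12
id at 12 (size 4, align 4) → ends 16
ammo at 16 (size 2, align 2) → ends 18
pad 2 to align 4 for target
target at 20 (size 4, align 4) → ends 24
hp at 24 (size 1, align 1) → ends 25
pad 1 to align 2 for y
y at 26 (size 2, align 2) → ends 28
state at 28 (size 1, align 1) → ends 29
vy at 29 (size 1, align 1) → ends 30
vx at 30 (size 1, align 1) → ends 31
tail pad 1 to reach multiple of 4
total 32 bytes, alignment 4
— Meta2 —
x at 0 (size 12, align 4) → ends 12
id at 12 (size 4, align 4) → ends 16
target at 16 (size 4, align 4) → ends 20
ammo at 20 (size 2, align 2) → ends 22
y at 22 (size 2, align 2) → ends 24
hp at 24 (size 1, align 1) → ends 25
state at 25 (size 1, align 1) → ends 26
vy at 26 (size 1, align 1) → ends 27
vx at 27 (size 1, align 1) → ends 28
total 28 bytes, alignment 4
32 − 28 = 4

4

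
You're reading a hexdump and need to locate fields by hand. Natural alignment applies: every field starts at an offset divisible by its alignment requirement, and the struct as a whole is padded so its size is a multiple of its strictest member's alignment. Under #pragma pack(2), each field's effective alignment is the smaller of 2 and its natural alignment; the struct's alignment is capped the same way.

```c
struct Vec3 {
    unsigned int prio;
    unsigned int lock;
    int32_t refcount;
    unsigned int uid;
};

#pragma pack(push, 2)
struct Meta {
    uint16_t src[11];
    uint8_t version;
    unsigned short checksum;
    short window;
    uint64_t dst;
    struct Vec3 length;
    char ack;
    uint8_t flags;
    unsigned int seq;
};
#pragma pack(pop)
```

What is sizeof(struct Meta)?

58 bytes

Vec3: prio at 0 (size 4, align 4) → ends 4; lock at 4 (size 4, align 4) → ends 8; refcount at 8 (size 4, align 4) → ends 12; uid at 12 (size 4, align 4) → ends 16; total 16 bytes, alignment 4
src at 0 (size 22, align 2) → ends 22
version at 22 (size 1, align 1) → ends 23
pad 1 to align 2 for checksum
checksum at 24 (size 2, align 2) → ends 26
window at 26 (size 2, align 2) → ends 28
dst at 28 (size 8, align 2) → ends 36
length at 36 (size 16, align 2) → ends 52
ack at 52 (size 1, align 1) → ends 53
flags at 53 (size 1, align 1) → ends 54
seq at 54 (size 4, align 2) → ends 58
total 58 bytes, alignment 2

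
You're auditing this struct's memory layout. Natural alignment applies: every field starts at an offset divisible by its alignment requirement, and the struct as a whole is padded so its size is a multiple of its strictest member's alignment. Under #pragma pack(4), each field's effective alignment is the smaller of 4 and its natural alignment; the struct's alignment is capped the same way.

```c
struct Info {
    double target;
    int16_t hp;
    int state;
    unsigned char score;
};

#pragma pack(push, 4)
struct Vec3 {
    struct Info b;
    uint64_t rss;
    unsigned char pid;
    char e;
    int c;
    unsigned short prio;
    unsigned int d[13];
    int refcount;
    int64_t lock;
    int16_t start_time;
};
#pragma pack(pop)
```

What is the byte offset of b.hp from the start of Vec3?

8

Info: target at 0 (size 8, align 8) → ends 8; hp at 8 (size 2, align 2) → ends 10; pad 2 to align 4 for state; state at 12 (size 4, align 4) → ends 16; score at 16 (size 1, align 1) → ends 17; tail pad 7 to reach multiple of 8; total 24 bytes, alignment 8
b at 0 (size 24, align 4) → ends 24
within Info: hp at 8
0 + 8 = 8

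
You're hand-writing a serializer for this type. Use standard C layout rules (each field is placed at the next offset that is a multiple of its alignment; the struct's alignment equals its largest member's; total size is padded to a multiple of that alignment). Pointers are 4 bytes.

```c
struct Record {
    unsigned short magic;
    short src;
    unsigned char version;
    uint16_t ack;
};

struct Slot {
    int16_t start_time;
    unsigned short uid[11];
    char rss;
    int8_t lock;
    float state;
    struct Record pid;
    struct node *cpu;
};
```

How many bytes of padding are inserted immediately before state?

Record: 0..2  magic  (2B, 2-aligned); 2..4  src  (2B, 2-aligned); 4..5  version  (1B, 1-aligned); 5..6  -- padding (1B); 6..8  ack  (2B, 2-aligned); sizeof = 8, alignof = 2
0..2  start_time  (2B, 2-aligned)
2..24  uid  (22B, 2-aligned)
24..25  rss  (1B, 1-aligned)
25..26  lock  (1B, 1-aligned)
26..28  -- padding (2B)
28..32  state  (4B, 4-aligned)

2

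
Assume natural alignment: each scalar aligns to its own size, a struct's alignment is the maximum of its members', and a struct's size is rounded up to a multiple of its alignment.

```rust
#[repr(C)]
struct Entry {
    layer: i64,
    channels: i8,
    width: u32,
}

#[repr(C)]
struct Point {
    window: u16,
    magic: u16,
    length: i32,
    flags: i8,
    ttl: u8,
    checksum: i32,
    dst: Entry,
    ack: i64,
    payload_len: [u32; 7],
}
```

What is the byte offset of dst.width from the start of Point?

28

Entry: @0: layer [8B, align 8] → 8; @8: channels [1B, align 1] → 9; +3 pad (align 4); @12: width [4B, align 4] → 16; size 16, align 8
@0: window [2B, align 2] → 2
@2: magic [2B, align 2] → 4
@4: length [4B, align 4] → 8
@8: flags [1B, align 1] → 9
@9: ttl [1B, align 1] → 10
+2 pad (align 4)
@12: checksum [4B, align 4] → 16
@16: dst [16B, align 8] → 32
within Entry: width at 12
16 + 12 = 28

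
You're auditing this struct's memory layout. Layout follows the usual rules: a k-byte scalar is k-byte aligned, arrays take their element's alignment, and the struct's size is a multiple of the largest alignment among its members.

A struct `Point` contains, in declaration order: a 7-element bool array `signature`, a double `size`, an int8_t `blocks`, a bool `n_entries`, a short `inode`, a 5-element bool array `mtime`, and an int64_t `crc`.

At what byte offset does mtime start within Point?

@0: signature [7B, align 1] → 7
+1 pad (align 8)
@8: size [8B, align 8] → 16
@16: blocks [1B, align 1] → 17
@17: n_entries [1B, align 1] → 18
@18: inode [2B, align 2] → 20
@20: mtime [5B, align 1] → 25

20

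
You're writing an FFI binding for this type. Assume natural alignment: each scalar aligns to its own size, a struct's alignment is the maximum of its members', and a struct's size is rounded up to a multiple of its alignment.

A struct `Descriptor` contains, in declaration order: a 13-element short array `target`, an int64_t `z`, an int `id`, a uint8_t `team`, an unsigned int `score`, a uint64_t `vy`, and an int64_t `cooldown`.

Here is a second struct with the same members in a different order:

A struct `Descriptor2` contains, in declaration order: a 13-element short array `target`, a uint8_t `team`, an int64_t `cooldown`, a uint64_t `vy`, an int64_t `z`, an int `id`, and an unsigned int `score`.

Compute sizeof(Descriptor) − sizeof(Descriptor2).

target at 0 (size 26, align 2) → ends 26
pad 6 to align 8 for z
z at 32 (size 8, align 8) → ends 40
id at 40 (size 4, align 4) → ends 44
team at 44 (size 1, align 1) → ends 45
pad 3 to align 4 for score
score at 48 (size 4, align 4) → ends 52
pad 4 to align 8 for vy
vy at 56 (size 8, align 8) → ends 64
cooldown at 64 (size 8, align 8) → ends 72
total 72 bytes, alignment 8
— Descriptor2 —
target at 0 (size 26, align 2) → ends 26
team at 26 (size 1, align 1) → ends 27
pad 5 to align 8 for cooldown
cooldown at 32 (size 8, align 8) → ends 40
vy at 40 (size 8, align 8) → ends 48
z at 48 (size 8, align 8) → ends 56
id at 56 (size 4, align 4) → ends 60
score at 60 (size 4, align 4) → ends 64
total 64 bytes, alignment 8
72 − 64 = 8

8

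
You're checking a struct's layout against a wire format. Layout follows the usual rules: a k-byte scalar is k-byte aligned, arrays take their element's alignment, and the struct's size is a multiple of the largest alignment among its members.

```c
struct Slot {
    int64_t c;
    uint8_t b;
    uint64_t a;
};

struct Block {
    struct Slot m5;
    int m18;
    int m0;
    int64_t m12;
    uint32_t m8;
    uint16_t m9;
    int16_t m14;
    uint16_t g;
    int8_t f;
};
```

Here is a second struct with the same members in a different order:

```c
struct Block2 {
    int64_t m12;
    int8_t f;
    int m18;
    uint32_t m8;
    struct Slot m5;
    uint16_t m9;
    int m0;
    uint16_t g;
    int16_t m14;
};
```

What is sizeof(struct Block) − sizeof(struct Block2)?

Slot: 0..8  c  (8B, 8-aligned); 8..9  b  (1B, 1-aligned); 9..16  -- padding (7B); 16..24  a  (8B, 8-aligned); sizeof = 24, alignof = 8
0..24  m5  (24B, 8-aligned)
24..28  m18  (4B, 4-aligned)
28..32  m0  (4B, 4-aligned)
32..40  m12  (8B, 8-aligned)
40..44  m8  (4B, 4-aligned)
44..46  m9  (2B, 2-aligned)
46..48  m14  (2B, 2-aligned)
48..50  g  (2B, 2-aligned)
50..51  f  (1B, 1-aligned)
51..56  -- tail padding (5B)
sizeof = 56, alignof = 8
— Block2 —
0..8  m12  (8B, 8-aligned)
8..9  f  (1B, 1-aligned)
9..12  -- padding (3B)
12..16  m18  (4B, 4-aligned)
16..20  m8  (4B, 4-aligned)
20..24  -- padding (4B)
24..48  m5  (24B, 8-aligned)
48..50  m9  (2B, 2-aligned)
50..52  -- padding (2B)
52..56  m0  (4B, 4-aligned)
56..58  g  (2B, 2-aligned)
58..60  m14  (2B, 2-aligned)
60..64  -- tail padding (4B)
sizeof = 64, alignof = 8
56 − 64 = -8

-8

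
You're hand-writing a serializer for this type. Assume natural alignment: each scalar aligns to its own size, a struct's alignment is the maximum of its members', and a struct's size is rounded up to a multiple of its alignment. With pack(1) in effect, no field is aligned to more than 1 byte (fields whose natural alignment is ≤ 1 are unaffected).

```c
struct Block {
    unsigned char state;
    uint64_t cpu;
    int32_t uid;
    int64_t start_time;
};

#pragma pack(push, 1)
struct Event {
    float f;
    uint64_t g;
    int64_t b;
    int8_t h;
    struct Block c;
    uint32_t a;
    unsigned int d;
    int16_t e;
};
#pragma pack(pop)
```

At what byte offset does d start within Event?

Block: @0: state [1B, align 1] → 1; +7 pad (align 8); @8: cpu [8B, align 8] → 16; @16: uid [4B, align 4] → 20; +4 pad (align 8); @24: start_time [8B, align 8] → 32; size 32, align 8
@0: f [4B, align 1] → 4
@4: g [8B, align 1] → 12
@12: b [8B, align 1] → 20
@20: h [1B, align 1] → 21
@21: c [32B, align 1] → 53
@53: a [4B, align 1] → 57
@57: d [4B, align 1] → 61

57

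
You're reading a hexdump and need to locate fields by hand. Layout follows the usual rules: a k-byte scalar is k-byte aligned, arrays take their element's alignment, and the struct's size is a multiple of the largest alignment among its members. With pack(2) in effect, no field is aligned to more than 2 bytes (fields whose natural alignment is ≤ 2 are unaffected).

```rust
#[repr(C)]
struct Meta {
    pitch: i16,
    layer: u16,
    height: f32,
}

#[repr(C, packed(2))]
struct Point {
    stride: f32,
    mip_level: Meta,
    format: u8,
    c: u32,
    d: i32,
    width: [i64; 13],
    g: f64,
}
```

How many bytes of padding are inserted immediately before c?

1

Meta: @0: pitch [2B, align 2] → 2; @2: layer [2B, align 2] → 4; @4: height [4B, align 4] → 8; size 8, align 4
@0: stride [4B, align 2] → 4
@4: mip_level [8B, align 2] → 12
@12: format [1B, align 1] → 13
+1 pad (align 2)
@14: c [4B, align 2] → 18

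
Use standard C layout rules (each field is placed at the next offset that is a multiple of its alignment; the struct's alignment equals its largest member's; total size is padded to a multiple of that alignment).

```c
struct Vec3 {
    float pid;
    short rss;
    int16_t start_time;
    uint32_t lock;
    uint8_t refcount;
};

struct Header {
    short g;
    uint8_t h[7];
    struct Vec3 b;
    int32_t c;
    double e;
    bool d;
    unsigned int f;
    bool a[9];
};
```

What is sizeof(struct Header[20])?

Vec3: pid at 0 (size 4, align 4) → ends 4; rss at 4 (size 2, align 2) → ends 6; start_time at 6 (size 2, align 2) → ends 8; lock at 8 (size 4, align 4) → ends 12; refcount at 12 (size 1, align 1) → ends 13; tail pad 3 to reach multiple of 4; total 16 bytes, alignment 4
g at 0 (size 2, align 2) → ends 2
h at 2 (size 7, align 1) → ends 9
pad 3 to align 4 for b
b at 12 (size 16, align 4) → ends 28
c at 28 (size 4, align 4) → ends 32
e at 32 (size 8, align 8) → ends 40
d at 40 (size 1, align 1) → ends 41
pad 3 to align 4 for f
f at 44 (size 4, align 4) → ends 48
a at 48 (size 9, align 1) → ends 57
tail pad 7 to reach multiple of 8
total 64 bytes, alignment 8
array of 20: 20 × 64 = 1280

1280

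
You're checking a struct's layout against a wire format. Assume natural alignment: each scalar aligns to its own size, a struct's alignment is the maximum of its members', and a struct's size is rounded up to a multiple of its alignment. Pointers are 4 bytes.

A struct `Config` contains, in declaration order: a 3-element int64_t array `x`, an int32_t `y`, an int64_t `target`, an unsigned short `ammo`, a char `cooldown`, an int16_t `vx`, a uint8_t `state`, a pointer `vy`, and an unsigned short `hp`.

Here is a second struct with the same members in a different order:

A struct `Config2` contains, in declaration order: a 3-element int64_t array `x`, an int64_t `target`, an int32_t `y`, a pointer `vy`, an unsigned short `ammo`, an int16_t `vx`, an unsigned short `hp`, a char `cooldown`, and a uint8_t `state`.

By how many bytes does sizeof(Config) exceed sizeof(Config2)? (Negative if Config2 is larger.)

x at 0 (size 24, align 8) → ends 24
y at 24 (size 4, align 4) → ends 28
pad 4 to align 8 for target
target at 32 (size 8, align 8) → ends 40
ammo at 40 (size 2, align 2) → ends 42
cooldown at 42 (size 1, align 1) → ends 43
pad 1 to align 2 for vx
vx at 44 (size 2, align 2) → ends 46
state at 46 (size 1, align 1) → ends 47
pad 1 to align 4 for vy
vy at 48 (size 4, align 4) → ends 52
hp at 52 (size 2, align 2) → ends 54
tail pad 2 to reach multiple of 8
total 56 bytes, alignment 8
— Config2 —
x at 0 (size 24, align 8) → ends 24
target at 24 (size 8, align 8) → ends 32
y at 32 (size 4, align 4) → ends 36
vy at 36 (size 4, align 4) → ends 40
ammo at 40 (size 2, align 2) → ends 42
vx at 42 (size 2, align 2) → ends 44
hp at 44 (size 2, align 2) → ends 46
cooldown at 46 (size 1, align 1) → ends 47
state at 47 (size 1, align 1) → ends 48
total 48 bytes, alignment 8
56 − 48 = 8

8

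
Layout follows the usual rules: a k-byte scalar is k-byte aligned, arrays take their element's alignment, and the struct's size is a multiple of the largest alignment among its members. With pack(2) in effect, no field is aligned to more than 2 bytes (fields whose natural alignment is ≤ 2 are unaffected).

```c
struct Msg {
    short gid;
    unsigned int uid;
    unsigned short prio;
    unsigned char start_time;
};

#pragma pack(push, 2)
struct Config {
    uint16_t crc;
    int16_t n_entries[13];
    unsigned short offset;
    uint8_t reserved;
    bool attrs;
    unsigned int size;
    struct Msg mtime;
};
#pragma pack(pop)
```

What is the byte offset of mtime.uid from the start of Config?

40

Msg: @0: gid [2B, align 2] → 2; +2 pad (align 4); @4: uid [4B, align 4] → 8; @8: prio [2B, align 2] → 10; @10: start_time [1B, align 1] → 11; +1 tail pad (align 4); size 12, align 4
@0: crc [2B, align 2] → 2
@2: n_entries [26B, align 2] → 28
@28: offset [2B, align 2] → 30
@30: reserved [1B, align 1] → 31
@31: attrs [1B, align 1] → 32
@32: size [4B, align 2] → 36
@36: mtime [12B, align 2] → 48
within Msg: uid at 4
36 + 4 = 40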